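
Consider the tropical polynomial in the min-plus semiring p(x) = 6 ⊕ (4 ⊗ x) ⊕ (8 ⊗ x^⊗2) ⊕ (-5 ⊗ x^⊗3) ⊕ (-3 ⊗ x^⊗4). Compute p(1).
p(1) = -2

A tropical monomial a ⊗ x^⊗i evaluates to a + i · x. Evaluating each term at x = 1:
  Term 0 contributes 6 + 0 · 1 = 6
  Term 1 contributes 4 + 1 · 1 = 5
  Term 2 contributes 8 + 2 · 1 = 10
  Term 3 contributes -5 + 3 · 1 = -2
  Term 4 contributes -3 + 4 · 1 = 1
p(1) = ⊕ of these = min[6, 5, 10, -2, 1] = -2.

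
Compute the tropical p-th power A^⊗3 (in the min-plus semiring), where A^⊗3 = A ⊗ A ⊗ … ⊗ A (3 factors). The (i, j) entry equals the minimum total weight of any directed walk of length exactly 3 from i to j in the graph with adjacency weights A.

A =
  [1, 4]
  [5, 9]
A^⊗3 =
  [3, 6]
  [7, 10]

Each entry (A^⊗3)_ij equals the minimum over all length-3 walks i = v_0 → v_1 → … → v_3 = j of Σ_t A[v_t][v_{t+1}]. For example, for (i, j) = (0, 1) we minimise over 4 possible intermediate vertex sequences; the minimum is 6, attained along the walk 0 → 0 → 0 → 1.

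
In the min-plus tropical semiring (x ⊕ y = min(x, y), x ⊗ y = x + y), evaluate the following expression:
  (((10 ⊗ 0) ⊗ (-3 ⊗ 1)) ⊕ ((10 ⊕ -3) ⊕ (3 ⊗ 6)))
(((10 ⊗ 0) ⊗ (-3 ⊗ 1)) ⊕ ((10 ⊕ -3) ⊕ (3 ⊗ 6))) = -3

Expand innermost to outermost. Recall ⊕ takes the minimum of its arguments and ⊗ takes their sum. Working out the expression (((10 ⊗ 0) ⊗ (-3 ⊗ 1)) ⊕ ((10 ⊕ -3) ⊕ (3 ⊗ 6))) gives -3.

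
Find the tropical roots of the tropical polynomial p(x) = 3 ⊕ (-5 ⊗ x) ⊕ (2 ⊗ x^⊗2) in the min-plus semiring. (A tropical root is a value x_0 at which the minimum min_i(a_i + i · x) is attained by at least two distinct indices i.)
Roots: {-7, 8}

Each tropical root is a break point of the lower envelope of the lines y = a_i + i · x (there are 3 lines, with slopes 0, 1, ..., 2). Only the lines that attain the minimum somewhere contribute to roots; other lines are dominated. Here the surviving (envelope) indices are i = 2, i = 1, i = 0.
Intersections between consecutive envelope lines give the roots: for adjacent envelope indices i < j the intersection is x = (a_i − a_j) / (j − i). Reading off the sorted break points: {-7, 8}.
Verification: at each break x_0, at least two indices attain the minimum of min_i(a_i + i · x_0).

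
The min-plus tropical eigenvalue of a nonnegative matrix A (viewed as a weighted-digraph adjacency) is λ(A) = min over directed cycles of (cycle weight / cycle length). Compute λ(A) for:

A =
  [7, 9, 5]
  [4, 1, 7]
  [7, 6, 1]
λ(A) = 1

Enumerate directed cycles and compute their means (weight / length). Sample:
  cycle 0 → 0: weight = 7, length = 1, mean = 7/1 ≈ 7.000
  cycle 1 → 1: weight = 1, length = 1, mean = 1/1 ≈ 1.000
  cycle 2 → 2: weight = 1, length = 1, mean = 1/1 ≈ 1.000
  cycle 0 → 1 → 0: weight = 13, length = 2, mean = 13/2 ≈ 6.500
  cycle 0 → 2 → 0: weight = 12, length = 2, mean = 12/2 ≈ 6.000
  cycle 1 → 0 → 1: weight = 13, length = 2, mean = 13/2 ≈ 6.500
Minimum mean = 1.000, attained e.g. along the cycle 1 → 1 with weight 1 and length 1. So λ(A) = 1/1 = 1.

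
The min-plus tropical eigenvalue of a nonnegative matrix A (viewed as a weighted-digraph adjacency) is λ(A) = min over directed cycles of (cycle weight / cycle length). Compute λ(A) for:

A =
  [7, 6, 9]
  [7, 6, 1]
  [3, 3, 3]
λ(A) = 2

Enumerate directed cycles and compute their means (weight / length). Sample:
  cycle 0 → 0: weight = 7, length = 1, mean = 7/1 ≈ 7.000
  cycle 1 → 1: weight = 6, length = 1, mean = 6/1 ≈ 6.000
  cycle 2 → 2: weight = 3, length = 1, mean = 3/1 ≈ 3.000
  cycle 0 → 1 → 0: weight = 13, length = 2, mean = 13/2 ≈ 6.500
  cycle 0 → 2 → 0: weight = 12, length = 2, mean = 12/2 ≈ 6.000
  cycle 1 → 0 → 1: weight = 13, length = 2, mean = 13/2 ≈ 6.500
Minimum mean = 2.000, attained e.g. along the cycle 1 → 2 → 1 with weight 4 and length 2. So λ(A) = 4/2 = 2.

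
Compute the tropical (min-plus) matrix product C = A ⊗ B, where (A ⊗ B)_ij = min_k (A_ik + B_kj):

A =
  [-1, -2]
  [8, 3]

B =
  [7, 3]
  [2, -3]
A ⊗ B =
  [0, -5]
  [5, 0]

Apply the min-plus product entry-by-entry:
  C[0][0] = min over k of (A[0][0] + B[0][0] = -1 + 7 = 6, A[0][1] + B[1][0] = -2 + 2 = 0) = 0 (attained at k = 1)
  C[0][1] = min over k of (A[0][0] + B[0][1] = -1 + 3 = 2, A[0][1] + B[1][1] = -2 + -3 = -5) = -5 (attained at k = 1)
  C[1][0] = min over k of (A[1][0] + B[0][0] = 8 + 7 = 15, A[1][1] + B[1][0] = 3 + 2 = 5) = 5 (attained at k = 1)
  C[1][1] = min over k of (A[1][0] + B[0][1] = 8 + 3 = 11, A[1][1] + B[1][1] = 3 + -3 = 0) = 0 (attained at k = 1)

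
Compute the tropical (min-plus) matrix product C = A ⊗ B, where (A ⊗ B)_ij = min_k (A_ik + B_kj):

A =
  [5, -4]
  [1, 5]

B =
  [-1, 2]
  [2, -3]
A ⊗ B =
  [-2, -7]
  [0, 2]

Apply the min-plus product entry-by-entry:
  C[0][0] = min over k of (A[0][0] + B[0][0] = 5 + -1 = 4, A[0][1] + B[1][0] = -4 + 2 = -2) = -2 (attained at k = 1)
  C[0][1] = min over k of (A[0][0] + B[0][1] = 5 + 2 = 7, A[0][1] + B[1][1] = -4 + -3 = -7) = -7 (attained at k = 1)
  C[1][0] = min over k of (A[1][0] + B[0][0] = 1 + -1 = 0, A[1][1] + B[1][0] = 5 + 2 = 7) = 0 (attained at k = 0)
  C[1][1] = min over k of (A[1][0] + B[0][1] = 1 + 2 = 3, A[1][1] + B[1][1] = 5 + -3 = 2) = 2 (attained at k = 1)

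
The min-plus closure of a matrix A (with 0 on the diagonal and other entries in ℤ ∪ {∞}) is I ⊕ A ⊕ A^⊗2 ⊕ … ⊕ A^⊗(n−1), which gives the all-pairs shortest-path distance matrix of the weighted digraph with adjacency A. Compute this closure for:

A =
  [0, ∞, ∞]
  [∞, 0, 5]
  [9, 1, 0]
Closure =
  [0, ∞, ∞]
  [14, 0, 5]
  [9, 1, 0]

This is the Floyd-Warshall all-pairs shortest-path computation. For each intermediate vertex k = 0, 1, …, 2, update dist[i][j] ← min(dist[i][j], dist[i][k] + dist[k][j]). The final matrix gives, for each (i, j), the minimum total weight of any directed path from i to j (possibly empty when i = j).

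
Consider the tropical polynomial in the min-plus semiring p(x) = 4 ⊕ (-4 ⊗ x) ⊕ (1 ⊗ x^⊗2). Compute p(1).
p(1) = -3

A tropical monomial a ⊗ x^⊗i evaluates to a + i · x. Evaluating each term at x = 1:
  Term 0 contributes 4 + 0 · 1 = 4
  Term 1 contributes -4 + 1 · 1 = -3
  Term 2 contributes 1 + 2 · 1 = 3
p(1) = ⊕ of these = min[4, -3, 3] = -3.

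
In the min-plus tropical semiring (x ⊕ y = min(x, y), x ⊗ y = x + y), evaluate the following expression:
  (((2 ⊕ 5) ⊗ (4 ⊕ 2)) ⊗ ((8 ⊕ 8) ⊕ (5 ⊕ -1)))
(((2 ⊕ 5) ⊗ (4 ⊕ 2)) ⊗ ((8 ⊕ 8) ⊕ (5 ⊕ -1))) = 3

Expand innermost to outermost. Recall ⊕ takes the minimum of its arguments and ⊗ takes their sum. Working out the expression (((2 ⊕ 5) ⊗ (4 ⊕ 2)) ⊗ ((8 ⊕ 8) ⊕ (5 ⊕ -1))) gives 3.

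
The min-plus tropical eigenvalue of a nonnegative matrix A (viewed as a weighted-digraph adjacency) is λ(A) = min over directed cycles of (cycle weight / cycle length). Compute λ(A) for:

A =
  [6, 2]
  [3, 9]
λ(A) = 5/2

Enumerate directed cycles and compute their means (weight / length). Sample:
  cycle 0 → 0: weight = 6, length = 1, mean = 6/1 ≈ 6.000
  cycle 1 → 1: weight = 9, length = 1, mean = 9/1 ≈ 9.000
  cycle 0 → 1 → 0: weight = 5, length = 2, mean = 5/2 ≈ 2.500
  cycle 1 → 0 → 1: weight = 5, length = 2, mean = 5/2 ≈ 2.500
Minimum mean = 2.500, attained e.g. along the cycle 0 → 1 → 0 with weight 5 and length 2. So λ(A) = 5/2 = 5/2.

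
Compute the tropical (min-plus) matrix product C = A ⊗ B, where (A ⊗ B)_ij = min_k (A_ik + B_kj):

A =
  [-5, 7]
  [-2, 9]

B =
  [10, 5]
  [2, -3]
A ⊗ B =
  [5, 0]
  [8, 3]

Apply the min-plus product entry-by-entry:
  C[0][0] = min over k of (A[0][0] + B[0][0] = -5 + 10 = 5, A[0][1] + B[1][0] = 7 + 2 = 9) = 5 (attained at k = 0)
  C[0][1] = min over k of (A[0][0] + B[0][1] = -5 + 5 = 0, A[0][1] + B[1][1] = 7 + -3 = 4) = 0 (attained at k = 0)
  C[1][0] = min over k of (A[1][0] + B[0][0] = -2 + 10 = 8, A[1][1] + B[1][0] = 9 + 2 = 11) = 8 (attained at k = 0)
  C[1][1] = min over k of (A[1][0] + B[0][1] = -2 + 5 = 3, A[1][1] + B[1][1] = 9 + -3 = 6) = 3 (attained at k = 0)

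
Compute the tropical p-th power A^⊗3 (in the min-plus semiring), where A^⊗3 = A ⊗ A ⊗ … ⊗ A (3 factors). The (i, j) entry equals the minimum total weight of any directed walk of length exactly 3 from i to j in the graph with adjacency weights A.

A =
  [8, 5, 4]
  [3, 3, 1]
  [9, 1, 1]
A^⊗3 =
  [8, 6, 6]
  [5, 3, 3]
  [5, 3, 3]

Each entry (A^⊗3)_ij equals the minimum over all length-3 walks i = v_0 → v_1 → … → v_3 = j of Σ_t A[v_t][v_{t+1}]. For example, for (i, j) = (0, 2) we minimise over 9 possible intermediate vertex sequences; the minimum is 6, attained along the walk 0 → 2 → 1 → 2.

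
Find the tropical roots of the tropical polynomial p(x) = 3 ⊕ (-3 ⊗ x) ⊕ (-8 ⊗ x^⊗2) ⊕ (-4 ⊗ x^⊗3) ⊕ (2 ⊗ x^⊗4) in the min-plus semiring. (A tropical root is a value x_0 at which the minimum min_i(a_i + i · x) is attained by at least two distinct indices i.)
Roots: {-6, -4, 5, 6}

Each tropical root is a break point of the lower envelope of the lines y = a_i + i · x (there are 5 lines, with slopes 0, 1, ..., 4). Only the lines that attain the minimum somewhere contribute to roots; other lines are dominated. Here the surviving (envelope) indices are i = 4, i = 3, i = 2, i = 1, i = 0.
Intersections between consecutive envelope lines give the roots: for adjacent envelope indices i < j the intersection is x = (a_i − a_j) / (j − i). Reading off the sorted break points: {-6, -4, 5, 6}.
Verification: at each break x_0, at least two indices attain the minimum of min_i(a_i + i · x_0).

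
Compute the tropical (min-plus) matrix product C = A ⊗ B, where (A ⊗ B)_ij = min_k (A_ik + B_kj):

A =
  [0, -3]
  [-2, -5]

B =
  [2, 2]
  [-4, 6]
A ⊗ B =
  [-7, 2]
  [-9, 0]

Apply the min-plus product entry-by-entry:
  C[0][0] = min over k of (A[0][0] + B[0][0] = 0 + 2 = 2, A[0][1] + B[1][0] = -3 + -4 = -7) = -7 (attained at k = 1)
  C[0][1] = min over k of (A[0][0] + B[0][1] = 0 + 2 = 2, A[0][1] + B[1][1] = -3 + 6 = 3) = 2 (attained at k = 0)
  C[1][0] = min over k of (A[1][0] + B[0][0] = -2 + 2 = 0, A[1][1] + B[1][0] = -5 + -4 = -9) = -9 (attained at k = 1)
  C[1][1] = min over k of (A[1][0] + B[0][1] = -2 + 2 = 0, A[1][1] + B[1][1] = -5 + 6 = 1) = 0 (attained at k = 0)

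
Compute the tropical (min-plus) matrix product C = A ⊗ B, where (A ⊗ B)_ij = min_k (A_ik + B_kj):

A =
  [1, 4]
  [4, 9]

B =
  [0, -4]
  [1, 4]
A ⊗ B =
  [1, -3]
  [4, 0]

Apply the min-plus product entry-by-entry:
  C[0][0] = min over k of (A[0][0] + B[0][0] = 1 + 0 = 1, A[0][1] + B[1][0] = 4 + 1 = 5) = 1 (attained at k = 0)
  C[0][1] = min over k of (A[0][0] + B[0][1] = 1 + -4 = -3, A[0][1] + B[1][1] = 4 + 4 = 8) = -3 (attained at k = 0)
  C[1][0] = min over k of (A[1][0] + B[0][0] = 4 + 0 = 4, A[1][1] + B[1][0] = 9 + 1 = 10) = 4 (attained at k = 0)
  C[1][1] = min over k of (A[1][0] + B[0][1] = 4 + -4 = 0, A[1][1] + B[1][1] = 9 + 4 = 13) = 0 (attained at k = 0)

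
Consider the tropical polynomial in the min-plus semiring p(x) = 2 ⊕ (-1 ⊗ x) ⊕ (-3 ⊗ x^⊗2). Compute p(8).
p(8) = 2

A tropical monomial a ⊗ x^⊗i evaluates to a + i · x. Evaluating each term at x = 8:
  Term 0 contributes 2 + 0 · 8 = 2
  Term 1 contributes -1 + 1 · 8 = 7
  Term 2 contributes -3 + 2 · 8 = 13
p(8) = ⊕ of these = min[2, 7, 13] = 2.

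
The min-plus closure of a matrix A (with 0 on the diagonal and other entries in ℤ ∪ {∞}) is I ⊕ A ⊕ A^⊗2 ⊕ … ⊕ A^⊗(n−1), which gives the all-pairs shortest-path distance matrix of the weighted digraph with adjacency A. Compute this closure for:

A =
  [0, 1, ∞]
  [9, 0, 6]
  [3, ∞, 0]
Closure =
  [0, 1, 7]
  [9, 0, 6]
  [3, 4, 0]

This is the Floyd-Warshall all-pairs shortest-path computation. For each intermediate vertex k = 0, 1, …, 2, update dist[i][j] ← min(dist[i][j], dist[i][k] + dist[k][j]). The final matrix gives, for each (i, j), the minimum total weight of any directed path from i to j (possibly empty when i = j).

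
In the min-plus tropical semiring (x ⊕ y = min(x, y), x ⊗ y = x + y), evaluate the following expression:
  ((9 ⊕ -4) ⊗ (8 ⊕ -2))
((9 ⊕ -4) ⊗ (8 ⊕ -2)) = -6

Expand innermost to outermost. Recall ⊕ takes the minimum of its arguments and ⊗ takes their sum. Working out the expression ((9 ⊕ -4) ⊗ (8 ⊕ -2)) gives -6.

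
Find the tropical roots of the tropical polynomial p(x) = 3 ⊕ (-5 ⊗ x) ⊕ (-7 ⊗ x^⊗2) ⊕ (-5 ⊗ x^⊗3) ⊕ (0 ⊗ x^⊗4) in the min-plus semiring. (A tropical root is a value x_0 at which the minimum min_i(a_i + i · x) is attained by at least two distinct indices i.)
Roots: {-5, -2, 2, 8}

Each tropical root is a break point of the lower envelope of the lines y = a_i + i · x (there are 5 lines, with slopes 0, 1, ..., 4). Only the lines that attain the minimum somewhere contribute to roots; other lines are dominated. Here the surviving (envelope) indices are i = 4, i = 3, i = 2, i = 1, i = 0.
Intersections between consecutive envelope lines give the roots: for adjacent envelope indices i < j the intersection is x = (a_i − a_j) / (j − i). Reading off the sorted break points: {-5, -2, 2, 8}.
Verification: at each break x_0, at least two indices attain the minimum of min_i(a_i + i · x_0).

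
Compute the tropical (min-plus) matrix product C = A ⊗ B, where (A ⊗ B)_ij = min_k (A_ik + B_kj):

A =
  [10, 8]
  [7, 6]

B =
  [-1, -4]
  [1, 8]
A ⊗ B =
  [9, 6]
  [6, 3]

Apply the min-plus product entry-by-entry:
  C[0][0] = min over k of (A[0][0] + B[0][0] = 10 + -1 = 9, A[0][1] + B[1][0] = 8 + 1 = 9) = 9 (attained at k = 0)
  C[0][1] = min over k of (A[0][0] + B[0][1] = 10 + -4 = 6, A[0][1] + B[1][1] = 8 + 8 = 16) = 6 (attained at k = 0)
  C[1][0] = min over k of (A[1][0] + B[0][0] = 7 + -1 = 6, A[1][1] + B[1][0] = 6 + 1 = 7) = 6 (attained at k = 0)
  C[1][1] = min over k of (A[1][0] + B[0][1] = 7 + -4 = 3, A[1][1] + B[1][1] = 6 + 8 = 14) = 3 (attained at k = 0)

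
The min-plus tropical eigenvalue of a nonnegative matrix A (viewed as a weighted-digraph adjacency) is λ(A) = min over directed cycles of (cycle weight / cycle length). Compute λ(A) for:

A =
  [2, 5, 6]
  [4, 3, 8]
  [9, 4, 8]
λ(A) = 2

Enumerate directed cycles and compute their means (weight / length). Sample:
  cycle 0 → 0: weight = 2, length = 1, mean = 2/1 ≈ 2.000
  cycle 1 → 1: weight = 3, length = 1, mean = 3/1 ≈ 3.000
  cycle 2 → 2: weight = 8, length = 1, mean = 8/1 ≈ 8.000
  cycle 0 → 1 → 0: weight = 9, length = 2, mean = 9/2 ≈ 4.500
  cycle 0 → 2 → 0: weight = 15, length = 2, mean = 15/2 ≈ 7.500
  cycle 1 → 0 → 1: weight = 9, length = 2, mean = 9/2 ≈ 4.500
Minimum mean = 2.000, attained e.g. along the cycle 0 → 0 with weight 2 and length 1. So λ(A) = 2/1 = 2.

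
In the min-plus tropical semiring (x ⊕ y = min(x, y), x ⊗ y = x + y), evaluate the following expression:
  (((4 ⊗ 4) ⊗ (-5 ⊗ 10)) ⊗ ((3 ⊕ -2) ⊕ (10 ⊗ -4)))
(((4 ⊗ 4) ⊗ (-5 ⊗ 10)) ⊗ ((3 ⊕ -2) ⊕ (10 ⊗ -4))) = 11

Expand innermost to outermost. Recall ⊕ takes the minimum of its arguments and ⊗ takes their sum. Working out the expression (((4 ⊗ 4) ⊗ (-5 ⊗ 10)) ⊗ ((3 ⊕ -2) ⊕ (10 ⊗ -4))) gives 11.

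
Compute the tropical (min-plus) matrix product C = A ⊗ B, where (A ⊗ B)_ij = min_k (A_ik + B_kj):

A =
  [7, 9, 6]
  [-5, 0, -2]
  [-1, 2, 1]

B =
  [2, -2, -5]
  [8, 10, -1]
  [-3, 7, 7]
A ⊗ B =
  [3, 5, 2]
  [-5, -7, -10]
  [-2, -3, -6]

Apply the min-plus product entry-by-entry:
  C[0][0] = min over k of (A[0][0] + B[0][0] = 7 + 2 = 9, A[0][1] + B[1][0] = 9 + 8 = 17, A[0][2] + B[2][0] = 6 + -3 = 3) = 3 (attained at k = 2)
  C[0][1] = min over k of (A[0][0] + B[0][1] = 7 + -2 = 5, A[0][1] + B[1][1] = 9 + 10 = 19, A[0][2] + B[2][1] = 6 + 7 = 13) = 5 (attained at k = 0)
  C[0][2] = min over k of (A[0][0] + B[0][2] = 7 + -5 = 2, A[0][1] + B[1][2] = 9 + -1 = 8, A[0][2] + B[2][2] = 6 + 7 = 13) = 2 (attained at k = 0)
  C[1][0] = min over k of (A[1][0] + B[0][0] = -5 + 2 = -3, A[1][1] + B[1][0] = 0 + 8 = 8, A[1][2] + B[2][0] = -2 + -3 = -5) = -5 (attained at k = 2)
  C[1][1] = min over k of (A[1][0] + B[0][1] = -5 + -2 = -7, A[1][1] + B[1][1] = 0 + 10 = 10, A[1][2] + B[2][1] = -2 + 7 = 5) = -7 (attained at k = 0)
  C[1][2] = min over k of (A[1][0] + B[0][2] = -5 + -5 = -10, A[1][1] + B[1][2] = 0 + -1 = -1, A[1][2] + B[2][2] = -2 + 7 = 5) = -10 (attained at k = 0)
  C[2][0] = min over k of (A[2][0] + B[0][0] = -1 + 2 = 1, A[2][1] + B[1][0] = 2 + 8 = 10, A[2][2] + B[2][0] = 1 + -3 = -2) = -2 (attained at k = 2)
  C[2][1] = min over k of (A[2][0] + B[0][1] = -1 + -2 = -3, A[2][1] + B[1][1] = 2 + 10 = 12, A[2][2] + B[2][1] = 1 + 7 = 8) = -3 (attained at k = 0)
  C[2][2] = min over k of (A[2][0] + B[0][2] = -1 + -5 = -6, A[2][1] + B[1][2] = 2 + -1 = 1, A[2][2] + B[2][2] = 1 + 7 = 8) = -6 (attained at k = 0)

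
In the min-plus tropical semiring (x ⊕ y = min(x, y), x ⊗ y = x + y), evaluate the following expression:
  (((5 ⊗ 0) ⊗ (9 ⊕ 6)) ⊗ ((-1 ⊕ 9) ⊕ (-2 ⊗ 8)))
(((5 ⊗ 0) ⊗ (9 ⊕ 6)) ⊗ ((-1 ⊕ 9) ⊕ (-2 ⊗ 8))) = 10

Expand innermost to outermost. Recall ⊕ takes the minimum of its arguments and ⊗ takes their sum. Working out the expression (((5 ⊗ 0) ⊗ (9 ⊕ 6)) ⊗ ((-1 ⊕ 9) ⊕ (-2 ⊗ 8))) gives 10.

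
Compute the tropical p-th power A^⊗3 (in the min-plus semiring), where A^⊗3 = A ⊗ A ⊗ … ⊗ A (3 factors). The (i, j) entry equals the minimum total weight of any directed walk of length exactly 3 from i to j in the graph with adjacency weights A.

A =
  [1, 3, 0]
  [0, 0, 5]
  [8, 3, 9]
A^⊗3 =
  [3, 3, 2]
  [0, 0, 0]
  [3, 3, 3]

Each entry (A^⊗3)_ij equals the minimum over all length-3 walks i = v_0 → v_1 → … → v_3 = j of Σ_t A[v_t][v_{t+1}]. For example, for (i, j) = (0, 2) we minimise over 9 possible intermediate vertex sequences; the minimum is 2, attained along the walk 0 → 0 → 0 → 2.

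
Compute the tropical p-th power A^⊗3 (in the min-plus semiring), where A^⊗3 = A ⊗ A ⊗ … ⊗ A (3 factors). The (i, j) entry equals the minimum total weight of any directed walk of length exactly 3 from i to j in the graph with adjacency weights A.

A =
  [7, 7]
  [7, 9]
A^⊗3 =
  [21, 21]
  [21, 21]

Each entry (A^⊗3)_ij equals the minimum over all length-3 walks i = v_0 → v_1 → … → v_3 = j of Σ_t A[v_t][v_{t+1}]. For example, for (i, j) = (0, 1) we minimise over 4 possible intermediate vertex sequences; the minimum is 21, attained along the walk 0 → 0 → 0 → 1.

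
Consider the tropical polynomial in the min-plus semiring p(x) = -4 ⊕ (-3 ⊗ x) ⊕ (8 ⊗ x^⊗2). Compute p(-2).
p(-2) = -5

A tropical monomial a ⊗ x^⊗i evaluates to a + i · x. Evaluating each term at x = -2:
  Term 0 contributes -4 + 0 · -2 = -4
  Term 1 contributes -3 + 1 · -2 = -5
  Term 2 contributes 8 + 2 · -2 = 4
p(-2) = ⊕ of these = min[-4, -5, 4] = -5.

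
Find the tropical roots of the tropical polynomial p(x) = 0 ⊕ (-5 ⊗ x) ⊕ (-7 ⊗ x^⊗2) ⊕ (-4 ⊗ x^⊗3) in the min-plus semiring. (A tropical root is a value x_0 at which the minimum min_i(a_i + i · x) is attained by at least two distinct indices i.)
Roots: {-3, 2, 5}

Each tropical root is a break point of the lower envelope of the lines y = a_i + i · x (there are 4 lines, with slopes 0, 1, ..., 3). Only the lines that attain the minimum somewhere contribute to roots; other lines are dominated. Here the surviving (envelope) indices are i = 3, i = 2, i = 1, i = 0.
Intersections between consecutive envelope lines give the roots: for adjacent envelope indices i < j the intersection is x = (a_i − a_j) / (j − i). Reading off the sorted break points: {-3, 2, 5}.
Verification: at each break x_0, at least two indices attain the minimum of min_i(a_i + i · x_0).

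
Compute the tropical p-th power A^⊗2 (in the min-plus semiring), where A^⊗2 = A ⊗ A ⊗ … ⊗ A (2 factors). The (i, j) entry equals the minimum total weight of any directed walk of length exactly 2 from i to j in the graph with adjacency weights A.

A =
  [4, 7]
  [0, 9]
A^⊗2 =
  [7, 11]
  [4, 7]

Each entry (A^⊗2)_ij equals the minimum over all length-2 walks i = v_0 → v_1 → … → v_2 = j of Σ_t A[v_t][v_{t+1}]. For example, for (i, j) = (0, 1) we minimise over 2 possible intermediate vertex sequences; the minimum is 11, attained along the walk 0 → 0 → 1.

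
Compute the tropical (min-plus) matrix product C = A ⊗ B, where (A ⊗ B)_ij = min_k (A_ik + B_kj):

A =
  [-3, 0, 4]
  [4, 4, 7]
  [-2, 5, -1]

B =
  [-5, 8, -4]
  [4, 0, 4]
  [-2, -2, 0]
A ⊗ B =
  [-8, 0, -7]
  [-1, 4, 0]
  [-7, -3, -6]

Apply the min-plus product entry-by-entry:
  C[0][0] = min over k of (A[0][0] + B[0][0] = -3 + -5 = -8, A[0][1] + B[1][0] = 0 + 4 = 4, A[0][2] + B[2][0] = 4 + -2 = 2) = -8 (attained at k = 0)
  C[0][1] = min over k of (A[0][0] + B[0][1] = -3 + 8 = 5, A[0][1] + B[1][1] = 0 + 0 = 0, A[0][2] + B[2][1] = 4 + -2 = 2) = 0 (attained at k = 1)
  C[0][2] = min over k of (A[0][0] + B[0][2] = -3 + -4 = -7, A[0][1] + B[1][2] = 0 + 4 = 4, A[0][2] + B[2][2] = 4 + 0 = 4) = -7 (attained at k = 0)
  C[1][0] = min over k of (A[1][0] + B[0][0] = 4 + -5 = -1, A[1][1] + B[1][0] = 4 + 4 = 8, A[1][2] + B[2][0] = 7 + -2 = 5) = -1 (attained at k = 0)
  C[1][1] = min over k of (A[1][0] + B[0][1] = 4 + 8 = 12, A[1][1] + B[1][1] = 4 + 0 = 4, A[1][2] + B[2][1] = 7 + -2 = 5) = 4 (attained at k = 1)
  C[1][2] = min over k of (A[1][0] + B[0][2] = 4 + -4 = 0, A[1][1] + B[1][2] = 4 + 4 = 8, A[1][2] + B[2][2] = 7 + 0 = 7) = 0 (attained at k = 0)
  C[2][0] = min over k of (A[2][0] + B[0][0] = -2 + -5 = -7, A[2][1] + B[1][0] = 5 + 4 = 9, A[2][2] + B[2][0] = -1 + -2 = -3) = -7 (attained at k = 0)
  C[2][1] = min over k of (A[2][0] + B[0][1] = -2 + 8 = 6, A[2][1] + B[1][1] = 5 + 0 = 5, A[2][2] + B[2][1] = -1 + -2 = -3) = -3 (attained at k = 2)
  C[2][2] = min over k of (A[2][0] + B[0][2] = -2 + -4 = -6, A[2][1] + B[1][2] = 5 + 4 = 9, A[2][2] + B[2][2] = -1 + 0 = -1) = -6 (attained at k = 0)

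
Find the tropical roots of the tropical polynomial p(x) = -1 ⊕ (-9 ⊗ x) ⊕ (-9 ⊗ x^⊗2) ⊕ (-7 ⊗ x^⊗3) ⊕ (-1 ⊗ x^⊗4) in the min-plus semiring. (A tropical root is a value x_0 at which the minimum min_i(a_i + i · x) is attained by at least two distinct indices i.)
Roots: {-6, -2, 0, 8}

Each tropical root is a break point of the lower envelope of the lines y = a_i + i · x (there are 5 lines, with slopes 0, 1, ..., 4). Only the lines that attain the minimum somewhere contribute to roots; other lines are dominated. Here the surviving (envelope) indices are i = 4, i = 3, i = 2, i = 1, i = 0.
Intersections between consecutive envelope lines give the roots: for adjacent envelope indices i < j the intersection is x = (a_i − a_j) / (j − i). Reading off the sorted break points: {-6, -2, 0, 8}.
Verification: at each break x_0, at least two indices attain the minimum of min_i(a_i + i · x_0).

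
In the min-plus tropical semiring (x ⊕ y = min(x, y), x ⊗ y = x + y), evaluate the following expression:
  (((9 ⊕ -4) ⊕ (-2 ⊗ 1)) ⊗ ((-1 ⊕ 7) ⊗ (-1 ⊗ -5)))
(((9 ⊕ -4) ⊕ (-2 ⊗ 1)) ⊗ ((-1 ⊕ 7) ⊗ (-1 ⊗ -5))) = -11

Expand innermost to outermost. Recall ⊕ takes the minimum of its arguments and ⊗ takes their sum. Working out the expression (((9 ⊕ -4) ⊕ (-2 ⊗ 1)) ⊗ ((-1 ⊕ 7) ⊗ (-1 ⊗ -5))) gives -11.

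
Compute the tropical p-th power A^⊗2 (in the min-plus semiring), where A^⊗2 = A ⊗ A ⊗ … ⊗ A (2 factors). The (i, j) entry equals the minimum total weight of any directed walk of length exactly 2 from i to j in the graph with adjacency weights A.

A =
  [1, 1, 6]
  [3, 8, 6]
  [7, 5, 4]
A^⊗2 =
  [2, 2, 7]
  [4, 4, 9]
  [8, 8, 8]

Each entry (A^⊗2)_ij equals the minimum over all length-2 walks i = v_0 → v_1 → … → v_2 = j of Σ_t A[v_t][v_{t+1}]. For example, for (i, j) = (0, 2) we minimise over 3 possible intermediate vertex sequences; the minimum is 7, attained along the walk 0 → 0 → 2.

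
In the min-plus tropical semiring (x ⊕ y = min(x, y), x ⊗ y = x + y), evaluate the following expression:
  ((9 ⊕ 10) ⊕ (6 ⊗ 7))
((9 ⊕ 10) ⊕ (6 ⊗ 7)) = 9

Expand innermost to outermost. Recall ⊕ takes the minimum of its arguments and ⊗ takes their sum. Working out the expression ((9 ⊕ 10) ⊕ (6 ⊗ 7)) gives 9.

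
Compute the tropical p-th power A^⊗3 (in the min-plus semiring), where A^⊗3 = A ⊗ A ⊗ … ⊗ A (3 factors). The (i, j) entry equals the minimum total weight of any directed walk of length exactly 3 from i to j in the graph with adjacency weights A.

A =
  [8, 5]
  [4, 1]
A^⊗3 =
  [10, 7]
  [6, 3]

Each entry (A^⊗3)_ij equals the minimum over all length-3 walks i = v_0 → v_1 → … → v_3 = j of Σ_t A[v_t][v_{t+1}]. For example, for (i, j) = (0, 1) we minimise over 4 possible intermediate vertex sequences; the minimum is 7, attained along the walk 0 → 1 → 1 → 1.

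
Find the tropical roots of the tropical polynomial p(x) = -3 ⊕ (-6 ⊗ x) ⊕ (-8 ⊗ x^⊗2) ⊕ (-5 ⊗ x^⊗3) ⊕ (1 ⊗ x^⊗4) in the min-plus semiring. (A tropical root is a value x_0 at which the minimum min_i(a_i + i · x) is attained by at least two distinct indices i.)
Roots: {-6, -3, 2, 3}

Each tropical root is a break point of the lower envelope of the lines y = a_i + i · x (there are 5 lines, with slopes 0, 1, ..., 4). Only the lines that attain the minimum somewhere contribute to roots; other lines are dominated. Here the surviving (envelope) indices are i = 4, i = 3, i = 2, i = 1, i = 0.
Intersections between consecutive envelope lines give the roots: for adjacent envelope indices i < j the intersection is x = (a_i − a_j) / (j − i). Reading off the sorted break points: {-6, -3, 2, 3}.
Verification: at each break x_0, at least two indices attain the minimum of min_i(a_i + i · x_0).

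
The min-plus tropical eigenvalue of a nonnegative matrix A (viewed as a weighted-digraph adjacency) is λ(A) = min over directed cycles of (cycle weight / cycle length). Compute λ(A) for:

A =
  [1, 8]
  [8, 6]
λ(A) = 1

Enumerate directed cycles and compute their means (weight / length). Sample:
  cycle 0 → 0: weight = 1, length = 1, mean = 1/1 ≈ 1.000
  cycle 1 → 1: weight = 6, length = 1, mean = 6/1 ≈ 6.000
  cycle 0 → 1 → 0: weight = 16, length = 2, mean = 16/2 ≈ 8.000
  cycle 1 → 0 → 1: weight = 16, length = 2, mean = 16/2 ≈ 8.000
Minimum mean = 1.000, attained e.g. along the cycle 0 → 0 with weight 1 and length 1. So λ(A) = 1/1 = 1.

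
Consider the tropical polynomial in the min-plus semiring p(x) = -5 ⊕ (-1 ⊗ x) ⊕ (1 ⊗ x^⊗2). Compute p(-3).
p(-3) = -5

A tropical monomial a ⊗ x^⊗i evaluates to a + i · x. Evaluating each term at x = -3:
  Term 0 contributes -5 + 0 · -3 = -5
  Term 1 contributes -1 + 1 · -3 = -4
  Term 2 contributes 1 + 2 · -3 = -5
p(-3) = ⊕ of these = min[-5, -4, -5] = -5.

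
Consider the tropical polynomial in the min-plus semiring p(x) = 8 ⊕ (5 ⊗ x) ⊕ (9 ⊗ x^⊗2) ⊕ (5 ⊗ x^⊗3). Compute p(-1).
p(-1) = 2

A tropical monomial a ⊗ x^⊗i evaluates to a + i · x. Evaluating each term at x = -1:
  Term 0 contributes 8 + 0 · -1 = 8
  Term 1 contributes 5 + 1 · -1 = 4
  Term 2 contributes 9 + 2 · -1 = 7
  Term 3 contributes 5 + 3 · -1 = 2
p(-1) = ⊕ of these = min[8, 4, 7, 2] = 2.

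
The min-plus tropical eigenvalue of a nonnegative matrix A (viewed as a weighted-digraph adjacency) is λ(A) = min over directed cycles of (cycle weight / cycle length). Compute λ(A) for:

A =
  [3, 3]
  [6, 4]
λ(A) = 3

Enumerate directed cycles and compute their means (weight / length). Sample:
  cycle 0 → 0: weight = 3, length = 1, mean = 3/1 ≈ 3.000
  cycle 1 → 1: weight = 4, length = 1, mean = 4/1 ≈ 4.000
  cycle 0 → 1 → 0: weight = 9, length = 2, mean = 9/2 ≈ 4.500
  cycle 1 → 0 → 1: weight = 9, length = 2, mean = 9/2 ≈ 4.500
Minimum mean = 3.000, attained e.g. along the cycle 0 → 0 with weight 3 and length 1. So λ(A) = 3/1 = 3.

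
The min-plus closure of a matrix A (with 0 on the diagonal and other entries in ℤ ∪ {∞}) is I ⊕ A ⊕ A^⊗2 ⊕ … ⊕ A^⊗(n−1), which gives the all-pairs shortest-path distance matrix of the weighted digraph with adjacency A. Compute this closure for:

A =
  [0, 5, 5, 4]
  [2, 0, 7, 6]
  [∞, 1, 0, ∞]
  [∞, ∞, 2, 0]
Closure =
  [0, 5, 5, 4]
  [2, 0, 7, 6]
  [3, 1, 0, 7]
  [5, 3, 2, 0]

This is the Floyd-Warshall all-pairs shortest-path computation. For each intermediate vertex k = 0, 1, …, 3, update dist[i][j] ← min(dist[i][j], dist[i][k] + dist[k][j]). The final matrix gives, for each (i, j), the minimum total weight of any directed path from i to j (possibly empty when i = j).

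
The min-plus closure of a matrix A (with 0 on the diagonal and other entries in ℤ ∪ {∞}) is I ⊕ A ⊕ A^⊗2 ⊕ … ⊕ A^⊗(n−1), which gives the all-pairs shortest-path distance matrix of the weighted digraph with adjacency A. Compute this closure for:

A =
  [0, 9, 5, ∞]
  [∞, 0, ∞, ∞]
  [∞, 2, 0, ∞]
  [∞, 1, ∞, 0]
Closure =
  [0, 7, 5, ∞]
  [∞, 0, ∞, ∞]
  [∞, 2, 0, ∞]
  [∞, 1, ∞, 0]

This is the Floyd-Warshall all-pairs shortest-path computation. For each intermediate vertex k = 0, 1, …, 3, update dist[i][j] ← min(dist[i][j], dist[i][k] + dist[k][j]). The final matrix gives, for each (i, j), the minimum total weight of any directed path from i to j (possibly empty when i = j).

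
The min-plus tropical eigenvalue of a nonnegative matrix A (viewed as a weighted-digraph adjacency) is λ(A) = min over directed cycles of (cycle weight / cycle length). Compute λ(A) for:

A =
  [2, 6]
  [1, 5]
λ(A) = 2

Enumerate directed cycles and compute their means (weight / length). Sample:
  cycle 0 → 0: weight = 2, length = 1, mean = 2/1 ≈ 2.000
  cycle 1 → 1: weight = 5, length = 1, mean = 5/1 ≈ 5.000
  cycle 0 → 1 → 0: weight = 7, length = 2, mean = 7/2 ≈ 3.500
  cycle 1 → 0 → 1: weight = 7, length = 2, mean = 7/2 ≈ 3.500
Minimum mean = 2.000, attained e.g. along the cycle 0 → 0 with weight 2 and length 1. So λ(A) = 2/1 = 2.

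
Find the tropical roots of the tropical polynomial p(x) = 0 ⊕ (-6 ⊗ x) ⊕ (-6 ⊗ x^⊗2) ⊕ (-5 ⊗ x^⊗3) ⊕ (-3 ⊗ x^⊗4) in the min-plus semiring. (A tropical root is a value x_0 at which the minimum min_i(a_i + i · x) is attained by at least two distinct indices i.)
Roots: {-2, -1, 0, 6}

Each tropical root is a break point of the lower envelope of the lines y = a_i + i · x (there are 5 lines, with slopes 0, 1, ..., 4). Only the lines that attain the minimum somewhere contribute to roots; other lines are dominated. Here the surviving (envelope) indices are i = 4, i = 3, i = 2, i = 1, i = 0.
Intersections between consecutive envelope lines give the roots: for adjacent envelope indices i < j the intersection is x = (a_i − a_j) / (j − i). Reading off the sorted break points: {-2, -1, 0, 6}.
Verification: at each break x_0, at least two indices attain the minimum of min_i(a_i + i · x_0).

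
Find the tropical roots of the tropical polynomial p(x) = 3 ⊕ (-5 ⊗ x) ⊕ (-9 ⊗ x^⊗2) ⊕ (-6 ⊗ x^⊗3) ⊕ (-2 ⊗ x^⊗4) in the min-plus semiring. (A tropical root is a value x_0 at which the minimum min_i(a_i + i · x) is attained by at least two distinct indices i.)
Roots: {-4, -3, 4, 8}

Each tropical root is a break point of the lower envelope of the lines y = a_i + i · x (there are 5 lines, with slopes 0, 1, ..., 4). Only the lines that attain the minimum somewhere contribute to roots; other lines are dominated. Here the surviving (envelope) indices are i = 4, i = 3, i = 2, i = 1, i = 0.
Intersections between consecutive envelope lines give the roots: for adjacent envelope indices i < j the intersection is x = (a_i − a_j) / (j − i). Reading off the sorted break points: {-4, -3, 4, 8}.
Verification: at each break x_0, at least two indices attain the minimum of min_i(a_i + i · x_0).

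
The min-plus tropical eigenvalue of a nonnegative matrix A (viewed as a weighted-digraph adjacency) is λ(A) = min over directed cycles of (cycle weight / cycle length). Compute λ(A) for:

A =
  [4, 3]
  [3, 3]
λ(A) = 3

Enumerate directed cycles and compute their means (weight / length). Sample:
  cycle 0 → 0: weight = 4, length = 1, mean = 4/1 ≈ 4.000
  cycle 1 → 1: weight = 3, length = 1, mean = 3/1 ≈ 3.000
  cycle 0 → 1 → 0: weight = 6, length = 2, mean = 6/2 ≈ 3.000
  cycle 1 → 0 → 1: weight = 6, length = 2, mean = 6/2 ≈ 3.000
Minimum mean = 3.000, attained e.g. along the cycle 1 → 1 with weight 3 and length 1. So λ(A) = 3/1 = 3.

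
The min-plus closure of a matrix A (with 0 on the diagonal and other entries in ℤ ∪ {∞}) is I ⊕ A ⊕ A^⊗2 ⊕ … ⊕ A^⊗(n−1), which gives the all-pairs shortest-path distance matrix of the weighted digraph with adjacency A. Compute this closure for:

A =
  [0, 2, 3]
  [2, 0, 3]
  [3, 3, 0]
Closure =
  [0, 2, 3]
  [2, 0, 3]
  [3, 3, 0]

This is the Floyd-Warshall all-pairs shortest-path computation. For each intermediate vertex k = 0, 1, …, 2, update dist[i][j] ← min(dist[i][j], dist[i][k] + dist[k][j]). The final matrix gives, for each (i, j), the minimum total weight of any directed path from i to j (possibly empty when i = j).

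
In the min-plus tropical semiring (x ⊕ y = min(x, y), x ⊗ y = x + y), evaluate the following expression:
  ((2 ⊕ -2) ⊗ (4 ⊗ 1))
((2 ⊕ -2) ⊗ (4 ⊗ 1)) = 3

Expand innermost to outermost. Recall ⊕ takes the minimum of its arguments and ⊗ takes their sum. Working out the expression ((2 ⊕ -2) ⊗ (4 ⊗ 1)) gives 3.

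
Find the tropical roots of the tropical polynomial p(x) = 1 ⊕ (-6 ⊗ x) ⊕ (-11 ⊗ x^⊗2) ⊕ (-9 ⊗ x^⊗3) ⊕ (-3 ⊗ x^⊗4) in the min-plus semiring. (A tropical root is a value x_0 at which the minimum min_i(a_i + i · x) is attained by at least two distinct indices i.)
Roots: {-6, -2, 5, 7}

Each tropical root is a break point of the lower envelope of the lines y = a_i + i · x (there are 5 lines, with slopes 0, 1, ..., 4). Only the lines that attain the minimum somewhere contribute to roots; other lines are dominated. Here the surviving (envelope) indices are i = 4, i = 3, i = 2, i = 1, i = 0.
Intersections between consecutive envelope lines give the roots: for adjacent envelope indices i < j the intersection is x = (a_i − a_j) / (j − i). Reading off the sorted break points: {-6, -2, 5, 7}.
Verification: at each break x_0, at least two indices attain the minimum of min_i(a_i + i · x_0).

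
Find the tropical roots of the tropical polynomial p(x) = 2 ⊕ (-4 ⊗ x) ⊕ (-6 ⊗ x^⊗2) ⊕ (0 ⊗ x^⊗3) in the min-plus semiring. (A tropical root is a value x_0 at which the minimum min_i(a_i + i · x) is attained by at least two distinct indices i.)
Roots: {-6, 2, 6}

Each tropical root is a break point of the lower envelope of the lines y = a_i + i · x (there are 4 lines, with slopes 0, 1, ..., 3). Only the lines that attain the minimum somewhere contribute to roots; other lines are dominated. Here the surviving (envelope) indices are i = 3, i = 2, i = 1, i = 0.
Intersections between consecutive envelope lines give the roots: for adjacent envelope indices i < j the intersection is x = (a_i − a_j) / (j − i). Reading off the sorted break points: {-6, 2, 6}.
Verification: at each break x_0, at least two indices attain the minimum of min_i(a_i + i · x_0).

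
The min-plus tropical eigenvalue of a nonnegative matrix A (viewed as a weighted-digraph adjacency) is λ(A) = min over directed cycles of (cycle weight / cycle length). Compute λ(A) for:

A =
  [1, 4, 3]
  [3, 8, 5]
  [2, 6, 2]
λ(A) = 1

Enumerate directed cycles and compute their means (weight / length). Sample:
  cycle 0 → 0: weight = 1, length = 1, mean = 1/1 ≈ 1.000
  cycle 1 → 1: weight = 8, length = 1, mean = 8/1 ≈ 8.000
  cycle 2 → 2: weight = 2, length = 1, mean = 2/1 ≈ 2.000
  cycle 0 → 1 → 0: weight = 7, length = 2, mean = 7/2 ≈ 3.500
  cycle 0 → 2 → 0: weight = 5, length = 2, mean = 5/2 ≈ 2.500
  cycle 1 → 0 → 1: weight = 7, length = 2, mean = 7/2 ≈ 3.500
Minimum mean = 1.000, attained e.g. along the cycle 0 → 0 with weight 1 and length 1. So λ(A) = 1/1 = 1.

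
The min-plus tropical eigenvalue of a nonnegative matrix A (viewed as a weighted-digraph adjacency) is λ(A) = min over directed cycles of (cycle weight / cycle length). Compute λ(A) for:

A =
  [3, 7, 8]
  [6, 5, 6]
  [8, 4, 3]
λ(A) = 3

Enumerate directed cycles and compute their means (weight / length). Sample:
  cycle 0 → 0: weight = 3, length = 1, mean = 3/1 ≈ 3.000
  cycle 1 → 1: weight = 5, length = 1, mean = 5/1 ≈ 5.000
  cycle 2 → 2: weight = 3, length = 1, mean = 3/1 ≈ 3.000
  cycle 0 → 1 → 0: weight = 13, length = 2, mean = 13/2 ≈ 6.500
  cycle 0 → 2 → 0: weight = 16, length = 2, mean = 16/2 ≈ 8.000
  cycle 1 → 0 → 1: weight = 13, length = 2, mean = 13/2 ≈ 6.500
Minimum mean = 3.000, attained e.g. along the cycle 0 → 0 with weight 3 and length 1. So λ(A) = 3/1 = 3.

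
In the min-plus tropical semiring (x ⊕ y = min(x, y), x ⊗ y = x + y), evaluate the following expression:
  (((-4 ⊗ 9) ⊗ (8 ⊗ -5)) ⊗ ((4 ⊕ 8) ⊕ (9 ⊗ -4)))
(((-4 ⊗ 9) ⊗ (8 ⊗ -5)) ⊗ ((4 ⊕ 8) ⊕ (9 ⊗ -4))) = 12

Expand innermost to outermost. Recall ⊕ takes the minimum of its arguments and ⊗ takes their sum. Working out the expression (((-4 ⊗ 9) ⊗ (8 ⊗ -5)) ⊗ ((4 ⊕ 8) ⊕ (9 ⊗ -4))) gives 12.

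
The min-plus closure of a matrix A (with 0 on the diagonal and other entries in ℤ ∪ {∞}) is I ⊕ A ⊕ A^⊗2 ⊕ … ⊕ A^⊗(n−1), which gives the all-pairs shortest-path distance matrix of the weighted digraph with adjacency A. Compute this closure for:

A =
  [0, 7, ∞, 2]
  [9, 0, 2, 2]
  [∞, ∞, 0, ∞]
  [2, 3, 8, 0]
Closure =
  [0, 5, 7, 2]
  [4, 0, 2, 2]
  [∞, ∞, 0, ∞]
  [2, 3, 5, 0]

This is the Floyd-Warshall all-pairs shortest-path computation. For each intermediate vertex k = 0, 1, …, 3, update dist[i][j] ← min(dist[i][j], dist[i][k] + dist[k][j]). The final matrix gives, for each (i, j), the minimum total weight of any directed path from i to j (possibly empty when i = j).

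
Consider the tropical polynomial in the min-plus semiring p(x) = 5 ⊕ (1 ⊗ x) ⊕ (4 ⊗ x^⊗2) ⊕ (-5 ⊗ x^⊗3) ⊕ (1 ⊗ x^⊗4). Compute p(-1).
p(-1) = -8

A tropical monomial a ⊗ x^⊗i evaluates to a + i · x. Evaluating each term at x = -1:
  Term 0 contributes 5 + 0 · -1 = 5
  Term 1 contributes 1 + 1 · -1 = 0
  Term 2 contributes 4 + 2 · -1 = 2
  Term 3 contributes -5 + 3 · -1 = -8
  Term 4 contributes 1 + 4 · -1 = -3
p(-1) = ⊕ of these = min[5, 0, 2, -8, -3] = -8.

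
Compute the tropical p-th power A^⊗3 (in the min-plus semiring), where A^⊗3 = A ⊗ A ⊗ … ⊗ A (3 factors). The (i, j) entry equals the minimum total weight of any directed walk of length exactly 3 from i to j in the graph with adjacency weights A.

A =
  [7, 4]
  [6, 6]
A^⊗3 =
  [16, 14]
  [16, 16]

Each entry (A^⊗3)_ij equals the minimum over all length-3 walks i = v_0 → v_1 → … → v_3 = j of Σ_t A[v_t][v_{t+1}]. For example, for (i, j) = (0, 1) we minimise over 4 possible intermediate vertex sequences; the minimum is 14, attained along the walk 0 → 1 → 0 → 1.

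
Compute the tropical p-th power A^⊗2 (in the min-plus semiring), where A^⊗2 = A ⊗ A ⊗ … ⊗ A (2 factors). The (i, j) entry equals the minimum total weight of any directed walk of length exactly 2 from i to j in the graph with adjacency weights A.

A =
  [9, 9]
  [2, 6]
A^⊗2 =
  [11, 15]
  [8, 11]

Each entry (A^⊗2)_ij equals the minimum over all length-2 walks i = v_0 → v_1 → … → v_2 = j of Σ_t A[v_t][v_{t+1}]. For example, for (i, j) = (0, 1) we minimise over 2 possible intermediate vertex sequences; the minimum is 15, attained along the walk 0 → 1 → 1.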